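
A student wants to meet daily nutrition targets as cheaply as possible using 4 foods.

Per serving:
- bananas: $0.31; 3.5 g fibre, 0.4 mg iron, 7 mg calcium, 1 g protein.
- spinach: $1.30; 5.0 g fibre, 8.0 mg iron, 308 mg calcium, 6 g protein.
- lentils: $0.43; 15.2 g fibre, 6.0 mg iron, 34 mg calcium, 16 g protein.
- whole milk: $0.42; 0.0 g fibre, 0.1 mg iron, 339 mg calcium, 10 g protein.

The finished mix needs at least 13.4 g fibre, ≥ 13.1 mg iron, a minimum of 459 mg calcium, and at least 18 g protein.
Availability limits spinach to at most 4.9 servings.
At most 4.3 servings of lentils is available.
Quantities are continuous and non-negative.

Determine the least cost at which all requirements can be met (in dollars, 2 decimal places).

This is a linear program. Let x1 = servings of bananas, x2 = servings of spinach, x3 = servings of lentils, x4 = servings of whole milk.
Minimize 0.31x1 + 1.3x2 + 0.43x3 + 0.42x4 with:
  3.5x1 + 5x2 + 15.2x3 ≥ 13.4   (fibre)
  0.4x1 + 8x2 + 6x3 + 0.1x4 ≥ 13.1   (iron)
  7x1 + 308x2 + 34x3 + 339x4 ≥ 459   (calcium)
  1x1 + 6x2 + 16x3 + 10x4 ≥ 18   (protein)
  x2 ≤ 4.9
  x3 ≤ 4.3
  x1, x2, x3, x4 ≥ 0.
The optimal basis is {lentils, whole milk}; bananas, spinach drop out. The iron and calcium requirements are met with equality.
Optimal quantities: lentils = 2.164 servings, whole milk = 1.137 servings.
Total cost: 0.43·2.164 + 0.42·1.137 = 1.4081.

$1.41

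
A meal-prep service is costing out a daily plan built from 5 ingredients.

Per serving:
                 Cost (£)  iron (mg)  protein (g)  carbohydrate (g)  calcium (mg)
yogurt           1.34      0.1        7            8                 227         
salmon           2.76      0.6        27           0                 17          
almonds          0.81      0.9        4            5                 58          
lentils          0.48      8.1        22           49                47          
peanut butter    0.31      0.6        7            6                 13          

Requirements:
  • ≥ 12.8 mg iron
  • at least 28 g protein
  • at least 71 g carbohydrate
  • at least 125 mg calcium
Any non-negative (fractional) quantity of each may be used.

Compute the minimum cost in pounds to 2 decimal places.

£1.06

Let x1 = servings of yogurt, x2 = servings of salmon, x3 = servings of almonds, x4 = servings of lentils, x5 = servings of peanut butter.
Minimize 1.34x1 + 2.76x2 + 0.81x3 + 0.48x4 + 0.31x5 subject to:
  0.1x1 + 0.6x2 + 0.9x3 + 8.1x4 + 0.6x5 ≥ 12.8   (iron)
  7x1 + 27x2 + 4x3 + 22x4 + 7x5 ≥ 28   (protein)
  8x1 + 5x3 + 49x4 + 6x5 ≥ 71   (carbohydrate)
  227x1 + 17x2 + 58x3 + 47x4 + 13x5 ≥ 125   (calcium)
  x1, x2, x3, x4, x5 ≥ 0.
The cheapest feasible vertex uses only yogurt, lentils; salmon, almonds, peanut butter are not used. Binding constraints: iron and calcium.
So yogurt = 0.224 servings, lentils = 1.577 servings.
Total cost: 1.34·0.224 + 0.48·1.577 = 1.0571.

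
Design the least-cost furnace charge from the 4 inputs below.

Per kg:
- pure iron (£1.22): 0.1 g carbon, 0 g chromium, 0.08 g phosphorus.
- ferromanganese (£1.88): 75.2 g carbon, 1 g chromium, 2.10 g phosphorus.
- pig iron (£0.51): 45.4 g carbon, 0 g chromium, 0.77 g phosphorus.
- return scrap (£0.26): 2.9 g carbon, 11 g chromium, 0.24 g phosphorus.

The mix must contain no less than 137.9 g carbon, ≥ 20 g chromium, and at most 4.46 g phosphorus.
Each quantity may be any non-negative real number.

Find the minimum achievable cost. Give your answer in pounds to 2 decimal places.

£1.96

Treat it as an LP. Let x1 = kg of pure iron, x2 = kg of ferromanganese, x3 = kg of pig iron, x4 = kg of return scrap.
min 1.22x1 + 1.88x2 + 0.51x3 + 0.26x4 with:
  0.1x1 + 75.2x2 + 45.4x3 + 2.9x4 ≥ 137.9   (carbon)
  1x2 + 11x4 ≥ 20   (chromium)
  0.08x1 + 2.1x2 + 0.77x3 + 0.24x4 ≤ 4.46   (phosphorus)
  x1, x2, x3, x4 ≥ 0.
At the optimum only pig iron, return scrap are positive (pure iron, ferromanganese = 0). There the carbon and chromium constraints are tight.
That vertex is x3 = 2.921, x4 = 1.818.
Total cost: 0.51·2.921 + 0.26·1.818 = 1.9624.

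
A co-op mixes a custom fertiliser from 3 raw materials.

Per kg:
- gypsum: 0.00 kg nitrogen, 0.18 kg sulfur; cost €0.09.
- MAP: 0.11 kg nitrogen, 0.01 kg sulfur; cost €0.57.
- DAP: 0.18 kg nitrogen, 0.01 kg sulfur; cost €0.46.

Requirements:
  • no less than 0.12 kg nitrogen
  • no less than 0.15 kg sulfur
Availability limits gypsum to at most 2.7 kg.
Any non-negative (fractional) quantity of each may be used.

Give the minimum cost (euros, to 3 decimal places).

€0.378

Let x1 = kg of gypsum, x2 = kg of MAP, x3 = kg of DAP.
min 0.09x1 + 0.57x2 + 0.46x3 s.t.:
  0.11x2 + 0.18x3 ≥ 0.12   (nitrogen)
  0.18x1 + 0.01x2 + 0.01x3 ≥ 0.15   (sulfur)
  x1 ≤ 2.7
  x1, x2, x3 ≥ 0.
The optimal basis is {gypsum, DAP}; MAP drops out. There the nitrogen and sulfur constraints are tight.
Optimal quantities: gypsum = 0.7963 kg, DAP = 0.6667 kg.
Total cost: 0.09·0.7963 + 0.46·0.6667 = 0.37835.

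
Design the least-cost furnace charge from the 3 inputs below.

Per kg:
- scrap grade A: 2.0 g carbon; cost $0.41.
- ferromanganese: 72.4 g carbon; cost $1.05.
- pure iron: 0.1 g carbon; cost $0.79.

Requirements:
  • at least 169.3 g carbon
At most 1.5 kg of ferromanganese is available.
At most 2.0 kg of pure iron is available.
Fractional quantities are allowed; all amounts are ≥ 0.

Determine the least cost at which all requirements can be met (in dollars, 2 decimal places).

Treat it as an LP. Let x1 = kg of scrap grade A, x2 = kg of ferromanganese, x3 = kg of pure iron.
min 0.41x1 + 1.05x2 + 0.79x3 s.t.:
  2x1 + 72.4x2 + 0.1x3 ≥ 169.3   (carbon)
  x2 ≤ 1.5
  x3 ≤ 2
  x1, x2, x3 ≥ 0.
At the optimum only scrap grade A, ferromanganese are positive (pure iron = 0). Binding constraints: carbon and the ferromanganese cap.
That vertex is x1 = 30.35, x2 = 1.5.
Total cost: 0.41·30.35 + 1.05·1.5 = 14.0185.

$14.02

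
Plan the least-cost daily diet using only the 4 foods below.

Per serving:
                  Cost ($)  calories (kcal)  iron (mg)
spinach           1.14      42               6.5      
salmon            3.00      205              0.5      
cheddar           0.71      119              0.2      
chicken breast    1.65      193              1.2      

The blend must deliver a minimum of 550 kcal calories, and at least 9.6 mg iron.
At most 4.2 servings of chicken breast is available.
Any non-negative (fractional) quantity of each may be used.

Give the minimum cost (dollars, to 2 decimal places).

$4.48

This is a linear program. Let x1 = servings of spinach, x2 = servings of salmon, x3 = servings of cheddar, x4 = servings of chicken breast.
min 1.14x1 + 3x2 + 0.71x3 + 1.65x4 subject to:
  42x1 + 205x2 + 119x3 + 193x4 ≥ 550   (calories)
  6.5x1 + 0.5x2 + 0.2x3 + 1.2x4 ≥ 9.6   (iron)
  x4 ≤ 4.2
  x1, x2, x3, x4 ≥ 0.
The optimal basis is {spinach, cheddar}; salmon, chicken breast drop out. There the calories and iron constraints are tight.
Optimal quantities: spinach = 1.349 servings, cheddar = 4.146 servings.
Hence cost = 1.14·1.349 + 0.71·4.146 = $4.4815.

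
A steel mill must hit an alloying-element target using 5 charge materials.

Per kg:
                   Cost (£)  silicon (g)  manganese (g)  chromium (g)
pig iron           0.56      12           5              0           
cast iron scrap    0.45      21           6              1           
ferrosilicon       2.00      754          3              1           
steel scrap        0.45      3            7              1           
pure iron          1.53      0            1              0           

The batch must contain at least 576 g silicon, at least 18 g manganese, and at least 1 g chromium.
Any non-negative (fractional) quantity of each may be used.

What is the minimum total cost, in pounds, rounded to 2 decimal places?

£2.52

This is a linear program. Let x1 = kg of pig iron, x2 = kg of cast iron scrap, x3 = kg of ferrosilicon, x4 = kg of steel scrap, x5 = kg of pure iron.
min 0.56x1 + 0.45x2 + 2x3 + 0.45x4 + 1.53x5 s.t.:
  12x1 + 21x2 + 754x3 + 3x4 ≥ 576   (silicon)
  5x1 + 6x2 + 3x3 + 7x4 + 1x5 ≥ 18   (manganese)
  1x2 + 1x3 + 1x4 ≥ 1   (chromium)
  x1, x2, x3, x4, x5 ≥ 0.
The optimal basis is {ferrosilicon, steel scrap}; pig iron, cast iron scrap, pure iron drop out. Binding constraints: silicon and manganese.
So ferrosilicon = 0.755 kg, steel scrap = 2.248 kg.
Hence cost = 2·0.755 + 0.45·2.248 = £2.5216.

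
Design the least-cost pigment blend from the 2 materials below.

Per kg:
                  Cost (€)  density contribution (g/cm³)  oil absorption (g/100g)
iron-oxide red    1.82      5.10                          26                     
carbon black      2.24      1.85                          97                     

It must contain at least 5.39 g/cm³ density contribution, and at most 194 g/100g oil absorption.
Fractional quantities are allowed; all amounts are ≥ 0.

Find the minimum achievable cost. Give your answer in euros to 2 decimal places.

€1.92

Let x1 = kg of iron-oxide red, x2 = kg of carbon black.
Minimise 1.82x1 + 2.24x2 subject to:
  5.1x1 + 1.85x2 ≥ 5.39   (density contribution)
  26x1 + 97x2 ≤ 194   (oil absorption)
  x1, x2 ≥ 0.
At the optimum only iron-oxide red is positive (carbon black = 0). There the density contribution constraint is tight.
That vertex is x1 = 1.057.
Total cost: 1.82·1.057 = 1.9237.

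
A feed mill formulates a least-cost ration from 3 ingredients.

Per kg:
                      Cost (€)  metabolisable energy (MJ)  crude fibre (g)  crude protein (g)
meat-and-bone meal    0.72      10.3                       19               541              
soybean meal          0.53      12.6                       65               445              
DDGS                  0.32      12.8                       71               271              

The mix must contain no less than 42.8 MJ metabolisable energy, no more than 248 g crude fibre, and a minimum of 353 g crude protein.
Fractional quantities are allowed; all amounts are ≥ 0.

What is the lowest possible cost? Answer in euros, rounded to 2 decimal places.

Treat it as an LP. Let x1 = kg of meat-and-bone meal, x2 = kg of soybean meal, x3 = kg of DDGS.
min 0.72x1 + 0.53x2 + 0.32x3 subject to:
  10.3x1 + 12.6x2 + 12.8x3 ≥ 42.8   (metabolisable energy)
  19x1 + 65x2 + 71x3 ≤ 248   (crude fibre)
  541x1 + 445x2 + 271x3 ≥ 353   (crude protein)
  x1, x2, x3 ≥ 0.
The optimal basis is {DDGS}; meat-and-bone meal, soybean meal drop out. The metabolisable energy requirement is met with equality.
Solving gives x3 = 3.344.
Objective = 0.32·3.344 = 1.0701.

€1.07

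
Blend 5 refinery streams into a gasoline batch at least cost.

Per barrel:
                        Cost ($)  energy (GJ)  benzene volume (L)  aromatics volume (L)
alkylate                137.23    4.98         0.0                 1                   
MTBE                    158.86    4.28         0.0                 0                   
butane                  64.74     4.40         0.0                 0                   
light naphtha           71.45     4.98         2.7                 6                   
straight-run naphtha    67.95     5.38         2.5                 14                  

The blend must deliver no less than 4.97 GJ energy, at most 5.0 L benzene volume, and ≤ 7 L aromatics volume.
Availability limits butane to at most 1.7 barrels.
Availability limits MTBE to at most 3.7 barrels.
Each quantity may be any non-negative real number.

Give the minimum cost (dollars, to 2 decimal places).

This is a linear program. Let x1 = barrels of alkylate, x2 = barrels of MTBE, x3 = barrels of butane, x4 = barrels of light naphtha, x5 = barrels of straight-run naphtha.
min 137.23x1 + 158.86x2 + 64.74x3 + 71.45x4 + 67.95x5 subject to:
  4.98x1 + 4.28x2 + 4.4x3 + 4.98x4 + 5.38x5 ≥ 4.97   (energy)
  2.7x4 + 2.5x5 ≤ 5   (benzene volume)
  1x1 + 6x4 + 14x5 ≤ 7   (aromatics volume)
  x3 ≤ 1.7
  x2 ≤ 3.7
  x1, x2, x3, x4, x5 ≥ 0.
The cheapest feasible vertex uses only butane, straight-run naphtha; alkylate, MTBE, light naphtha are not used. There the energy and aromatics volume constraints are tight.
That vertex is x3 = 0.5182, x5 = 0.5.
Cost = 64.74·0.5182 + 67.95·0.5 = 67.5233.

$67.52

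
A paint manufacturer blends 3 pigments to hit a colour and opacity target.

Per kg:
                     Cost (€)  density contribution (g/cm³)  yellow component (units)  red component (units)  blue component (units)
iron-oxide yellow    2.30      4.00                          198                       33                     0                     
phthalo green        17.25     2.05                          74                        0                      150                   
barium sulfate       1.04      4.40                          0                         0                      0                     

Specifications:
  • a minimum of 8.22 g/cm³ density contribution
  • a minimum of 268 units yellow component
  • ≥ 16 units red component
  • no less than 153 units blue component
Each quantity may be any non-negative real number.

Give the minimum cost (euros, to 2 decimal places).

€20.36

Let x1 = kg of iron-oxide yellow, x2 = kg of phthalo green, x3 = kg of barium sulfate.
min 2.3x1 + 17.25x2 + 1.04x3 with:
  4x1 + 2.05x2 + 4.4x3 ≥ 8.22   (density contribution)
  198x1 + 74x2 ≥ 268   (yellow component)
  33x1 ≥ 16   (red component)
  150x2 ≥ 153   (blue component)
  x1, x2, x3 ≥ 0.
The optimal mix uses every input. The density contribution, yellow component, blue component requirements are met with equality.
Optimal quantities: iron-oxide yellow = 0.9723 kg, phthalo green = 1.02 kg, barium sulfate = 0.509 kg.
Hence cost = 2.3·0.9723 + 17.25·1.02 + 1.04·0.509 = €20.3607.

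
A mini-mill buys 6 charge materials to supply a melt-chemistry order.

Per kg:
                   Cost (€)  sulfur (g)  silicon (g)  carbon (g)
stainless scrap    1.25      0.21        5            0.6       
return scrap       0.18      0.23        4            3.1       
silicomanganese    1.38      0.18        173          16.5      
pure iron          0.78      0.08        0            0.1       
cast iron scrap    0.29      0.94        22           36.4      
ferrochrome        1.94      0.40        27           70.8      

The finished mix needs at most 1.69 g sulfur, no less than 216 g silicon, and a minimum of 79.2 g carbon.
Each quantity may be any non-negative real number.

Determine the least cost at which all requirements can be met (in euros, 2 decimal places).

This is a linear program. Let x1 = kg of stainless scrap, x2 = kg of return scrap, x3 = kg of silicomanganese, x4 = kg of pure iron, x5 = kg of cast iron scrap, x6 = kg of ferrochrome.
min 1.25x1 + 0.18x2 + 1.38x3 + 0.78x4 + 0.29x5 + 1.94x6 s.t.:
  0.21x1 + 0.23x2 + 0.18x3 + 0.08x4 + 0.94x5 + 0.4x6 ≤ 1.69   (sulfur)
  5x1 + 4x2 + 173x3 + 22x5 + 27x6 ≥ 216   (silicon)
  0.6x1 + 3.1x2 + 16.5x3 + 0.1x4 + 36.4x5 + 70.8x6 ≥ 79.2   (carbon)
  x1, x2, x3, x4, x5, x6 ≥ 0.
The minimum-cost mix takes nothing from stainless scrap, return scrap, pure iron — only silicomanganese, cast iron scrap, ferrochrome. Binding constraints: sulfur, silicon, carbon.
Solving gives x3 = 1.038, x5 = 1.569, x6 = 0.06987.
Objective = 1.38·1.038 + 0.29·1.569 + 1.94·0.06987 = 2.0230.

€2.02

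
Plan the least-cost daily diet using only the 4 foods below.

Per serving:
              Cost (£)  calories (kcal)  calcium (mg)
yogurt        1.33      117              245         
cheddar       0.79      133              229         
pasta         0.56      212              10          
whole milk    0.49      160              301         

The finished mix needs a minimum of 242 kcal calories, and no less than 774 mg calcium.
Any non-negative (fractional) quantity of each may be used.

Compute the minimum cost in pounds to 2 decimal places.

£1.26

Treat it as an LP. Let x1 = servings of yogurt, x2 = servings of cheddar, x3 = servings of pasta, x4 = servings of whole milk.
Minimise 1.33x1 + 0.79x2 + 0.56x3 + 0.49x4 s.t.:
  117x1 + 133x2 + 212x3 + 160x4 ≥ 242   (calories)
  245x1 + 229x2 + 10x3 + 301x4 ≥ 774   (calcium)
  x1, x2, x3, x4 ≥ 0.
At the optimum only whole milk is positive (yogurt, cheddar, pasta = 0). There the calcium constraint is tight.
That vertex is x4 = 2.571.
Cost = 0.49·2.571 = 1.2598.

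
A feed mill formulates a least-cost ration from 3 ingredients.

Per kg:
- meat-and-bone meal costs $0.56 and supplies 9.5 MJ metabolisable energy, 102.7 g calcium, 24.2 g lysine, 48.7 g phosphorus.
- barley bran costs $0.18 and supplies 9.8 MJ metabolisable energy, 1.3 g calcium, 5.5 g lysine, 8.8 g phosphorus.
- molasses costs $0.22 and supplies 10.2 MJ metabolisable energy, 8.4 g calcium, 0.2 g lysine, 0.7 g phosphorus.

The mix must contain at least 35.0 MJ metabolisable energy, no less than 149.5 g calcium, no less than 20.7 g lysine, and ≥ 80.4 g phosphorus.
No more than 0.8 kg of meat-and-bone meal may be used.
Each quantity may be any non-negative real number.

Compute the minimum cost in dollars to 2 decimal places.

$2.81

Treat it as an LP. Let x1 = kg of meat-and-bone meal, x2 = kg of barley bran, x3 = kg of molasses.
Minimize 0.56x1 + 0.18x2 + 0.22x3 with:
  9.5x1 + 9.8x2 + 10.2x3 ≥ 35   (metabolisable energy)
  102.7x1 + 1.3x2 + 8.4x3 ≥ 149.5   (calcium)
  24.2x1 + 5.5x2 + 0.2x3 ≥ 20.7   (lysine)
  48.7x1 + 8.8x2 + 0.7x3 ≥ 80.4   (phosphorus)
  x1 ≤ 0.8
  x1, x2, x3 ≥ 0.
The optimal mix uses every input. The calcium, phosphorus, the meat-and-bone meal cap requirements are met with equality.
So meat-and-bone meal = 0.8 kg, barley bran = 4.122 kg, molasses = 7.379 kg.
Hence cost = 0.56·0.8 + 0.18·4.122 + 0.22·7.379 = $2.8133.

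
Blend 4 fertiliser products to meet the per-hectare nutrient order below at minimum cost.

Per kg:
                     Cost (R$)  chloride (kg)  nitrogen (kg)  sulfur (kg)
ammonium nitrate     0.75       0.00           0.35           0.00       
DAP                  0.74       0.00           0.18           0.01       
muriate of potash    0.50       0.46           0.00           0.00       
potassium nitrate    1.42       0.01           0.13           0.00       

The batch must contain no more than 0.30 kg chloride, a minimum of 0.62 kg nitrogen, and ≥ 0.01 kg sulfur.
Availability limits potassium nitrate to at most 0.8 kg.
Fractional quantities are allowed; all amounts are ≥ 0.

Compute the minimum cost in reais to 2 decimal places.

This is a linear program. Let x1 = kg of ammonium nitrate, x2 = kg of DAP, x3 = kg of muriate of potash, x4 = kg of potassium nitrate.
Minimise 0.75x1 + 0.74x2 + 0.5x3 + 1.42x4 subject to:
  0.46x3 + 0.01x4 ≤ 0.3   (chloride)
  0.35x1 + 0.18x2 + 0.13x4 ≥ 0.62   (nitrogen)
  0.01x2 ≥ 0.01   (sulfur)
  x4 ≤ 0.8
  x1, x2, x3, x4 ≥ 0.
The cheapest feasible vertex uses only ammonium nitrate, DAP; muriate of potash, potassium nitrate are not used. Binding constraints: nitrogen and sulfur.
Solving gives x1 = 1.257, x2 = 1.
Hence cost = 0.75·1.257 + 0.74·1 = R$1.6828.

R$1.68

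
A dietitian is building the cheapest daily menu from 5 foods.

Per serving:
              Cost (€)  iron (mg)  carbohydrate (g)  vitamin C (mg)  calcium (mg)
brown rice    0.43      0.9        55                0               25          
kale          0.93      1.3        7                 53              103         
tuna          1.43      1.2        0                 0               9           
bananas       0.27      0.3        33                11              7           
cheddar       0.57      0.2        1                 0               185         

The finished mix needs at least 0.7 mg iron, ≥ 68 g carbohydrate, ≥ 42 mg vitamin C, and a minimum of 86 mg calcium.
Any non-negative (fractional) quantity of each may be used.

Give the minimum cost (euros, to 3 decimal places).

€0.990

Let x1 = servings of brown rice, x2 = servings of kale, x3 = servings of tuna, x4 = servings of bananas, x5 = servings of cheddar.
Minimise 0.43x1 + 0.93x2 + 1.43x3 + 0.27x4 + 0.57x5 subject to:
  0.9x1 + 1.3x2 + 1.2x3 + 0.3x4 + 0.2x5 ≥ 0.7   (iron)
  55x1 + 7x2 + 33x4 + 1x5 ≥ 68   (carbohydrate)
  53x2 + 11x4 ≥ 42   (vitamin C)
  25x1 + 103x2 + 9x3 + 7x4 + 185x5 ≥ 86   (calcium)
  x1, x2, x3, x4, x5 ≥ 0.
At the optimum only kale, bananas, cheddar are positive (brown rice, tuna = 0). Binding constraints: carbohydrate, vitamin C, calcium.
Solving gives x2 = 0.3827, x4 = 1.974, x5 = 0.1771.
Hence cost = 0.93·0.3827 + 0.27·1.974 + 0.57·0.1771 = €0.98984.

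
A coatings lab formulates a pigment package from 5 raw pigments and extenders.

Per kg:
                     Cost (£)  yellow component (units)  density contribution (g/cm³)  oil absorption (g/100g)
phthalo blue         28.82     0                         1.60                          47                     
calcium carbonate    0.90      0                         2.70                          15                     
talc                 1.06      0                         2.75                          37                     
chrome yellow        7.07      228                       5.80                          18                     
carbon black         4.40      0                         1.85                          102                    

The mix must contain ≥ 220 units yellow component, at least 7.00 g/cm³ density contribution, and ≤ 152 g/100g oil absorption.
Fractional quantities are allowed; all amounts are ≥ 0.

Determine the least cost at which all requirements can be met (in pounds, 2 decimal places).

£7.29

Treat it as an LP. Let x1 = kg of phthalo blue, x2 = kg of calcium carbonate, x3 = kg of talc, x4 = kg of chrome yellow, x5 = kg of carbon black.
Minimise 28.82x1 + 0.9x2 + 1.06x3 + 7.07x4 + 4.4x5 subject to:
  228x4 ≥ 220   (yellow component)
  1.6x1 + 2.7x2 + 2.75x3 + 5.8x4 + 1.85x5 ≥ 7   (density contribution)
  47x1 + 15x2 + 37x3 + 18x4 + 102x5 ≤ 152   (oil absorption)
  x1, x2, x3, x4, x5 ≥ 0.
The optimal basis is {calcium carbonate, chrome yellow}; phthalo blue, talc, carbon black drop out. Binding constraints: yellow component and density contribution.
Solving gives x2 = 0.5198, x4 = 0.9649.
Hence cost = 0.9·0.5198 + 7.07·0.9649 = £7.2897.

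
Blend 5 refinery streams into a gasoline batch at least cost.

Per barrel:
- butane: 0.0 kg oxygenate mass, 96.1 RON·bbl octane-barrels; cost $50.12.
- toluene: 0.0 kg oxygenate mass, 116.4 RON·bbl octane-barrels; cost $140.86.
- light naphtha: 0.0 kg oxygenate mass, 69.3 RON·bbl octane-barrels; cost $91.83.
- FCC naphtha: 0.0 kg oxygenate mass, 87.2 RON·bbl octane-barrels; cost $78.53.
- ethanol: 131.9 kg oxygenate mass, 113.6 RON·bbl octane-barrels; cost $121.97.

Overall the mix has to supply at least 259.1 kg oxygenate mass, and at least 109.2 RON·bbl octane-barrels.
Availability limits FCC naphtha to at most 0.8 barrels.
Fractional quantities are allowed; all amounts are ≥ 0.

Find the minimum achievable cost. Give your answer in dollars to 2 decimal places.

This is a linear program. Let x1 = barrels of butane, x2 = barrels of toluene, x3 = barrels of light naphtha, x4 = barrels of FCC naphtha, x5 = barrels of ethanol.
min 50.12x1 + 140.86x2 + 91.83x3 + 78.53x4 + 121.97x5 with:
  131.9x5 ≥ 259.1   (oxygenate mass)
  96.1x1 + 116.4x2 + 69.3x3 + 87.2x4 + 113.6x5 ≥ 109.2   (octane-barrels)
  x4 ≤ 0.8
  x1, x2, x3, x4, x5 ≥ 0.
At the optimum only ethanol is positive (butane, toluene, light naphtha, FCC naphtha = 0). Binding constraint: oxygenate mass.
Optimal quantities: ethanol = 1.96437 barrels.
Cost = 121.97·1.96437 = 239.5942.

$239.59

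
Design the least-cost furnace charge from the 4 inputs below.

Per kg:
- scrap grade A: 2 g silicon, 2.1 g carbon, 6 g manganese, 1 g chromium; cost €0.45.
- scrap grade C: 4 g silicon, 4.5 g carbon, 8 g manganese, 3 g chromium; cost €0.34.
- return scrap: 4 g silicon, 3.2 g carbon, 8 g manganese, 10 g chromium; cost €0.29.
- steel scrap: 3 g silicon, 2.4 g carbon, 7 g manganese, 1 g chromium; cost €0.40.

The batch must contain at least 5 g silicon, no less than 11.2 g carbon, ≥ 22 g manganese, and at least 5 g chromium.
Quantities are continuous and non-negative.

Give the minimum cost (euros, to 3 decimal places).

Set it up as a linear program. Let x1 = kg of scrap grade A, x2 = kg of scrap grade C, x3 = kg of return scrap, x4 = kg of steel scrap.
min 0.45x1 + 0.34x2 + 0.29x3 + 0.4x4 subject to:
  2x1 + 4x2 + 4x3 + 3x4 ≥ 5   (silicon)
  2.1x1 + 4.5x2 + 3.2x3 + 2.4x4 ≥ 11.2   (carbon)
  6x1 + 8x2 + 8x3 + 7x4 ≥ 22   (manganese)
  1x1 + 3x2 + 10x3 + 1x4 ≥ 5   (chromium)
  x1, x2, x3, x4 ≥ 0.
The minimum-cost mix takes nothing from scrap grade A, steel scrap — only scrap grade C, return scrap. The carbon and manganese requirements are met with equality.
Solving gives x2 = 1.846, x3 = 0.9038.
Hence cost = 0.34·1.846 + 0.29·0.9038 = €0.88974.

€0.890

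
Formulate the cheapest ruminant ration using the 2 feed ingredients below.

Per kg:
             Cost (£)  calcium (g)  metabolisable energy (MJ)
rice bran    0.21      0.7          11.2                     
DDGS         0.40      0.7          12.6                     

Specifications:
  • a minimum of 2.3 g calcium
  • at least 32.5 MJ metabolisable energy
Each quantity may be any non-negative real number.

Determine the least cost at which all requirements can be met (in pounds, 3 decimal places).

Treat it as an LP. Let x1 = kg of rice bran, x2 = kg of DDGS.
min 0.21x1 + 0.4x2 s.t.:
  0.7x1 + 0.7x2 ≥ 2.3   (calcium)
  11.2x1 + 12.6x2 ≥ 32.5   (metabolisable energy)
  x1, x2 ≥ 0.
At the optimum only rice bran is positive (DDGS = 0). There the calcium constraint is tight.
So rice bran = 3.286 kg.
Cost = 0.21·3.286 = 0.69006.

£0.690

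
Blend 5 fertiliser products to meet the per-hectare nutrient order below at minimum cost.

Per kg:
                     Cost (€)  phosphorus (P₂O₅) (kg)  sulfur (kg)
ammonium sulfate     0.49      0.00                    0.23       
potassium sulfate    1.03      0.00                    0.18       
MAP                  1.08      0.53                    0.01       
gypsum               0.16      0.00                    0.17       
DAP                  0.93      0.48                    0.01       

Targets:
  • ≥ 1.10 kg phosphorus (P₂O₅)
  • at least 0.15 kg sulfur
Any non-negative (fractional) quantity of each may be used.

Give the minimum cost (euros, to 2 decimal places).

€2.25

This is a linear program. Let x1 = kg of ammonium sulfate, x2 = kg of potassium sulfate, x3 = kg of MAP, x4 = kg of gypsum, x5 = kg of DAP.
min 0.49x1 + 1.03x2 + 1.08x3 + 0.16x4 + 0.93x5 s.t.:
  0.53x3 + 0.48x5 ≥ 1.1   (phosphorus (P₂O₅))
  0.23x1 + 0.18x2 + 0.01x3 + 0.17x4 + 0.01x5 ≥ 0.15   (sulfur)
  x1, x2, x3, x4, x5 ≥ 0.
The minimum-cost mix takes nothing from ammonium sulfate, potassium sulfate, MAP — only gypsum, DAP. There the phosphorus (P₂O₅) and sulfur constraints are tight.
So gypsum = 0.7475 kg, DAP = 2.292 kg.
Hence cost = 0.16·0.7475 + 0.93·2.292 = €2.2512.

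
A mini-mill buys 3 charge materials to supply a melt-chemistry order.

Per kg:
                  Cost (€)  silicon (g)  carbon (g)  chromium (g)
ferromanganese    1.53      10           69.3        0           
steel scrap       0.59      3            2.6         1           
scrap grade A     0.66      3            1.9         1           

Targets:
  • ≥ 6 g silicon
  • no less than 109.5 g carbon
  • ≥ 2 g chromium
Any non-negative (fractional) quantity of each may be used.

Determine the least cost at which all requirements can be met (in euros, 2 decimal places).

Let x1 = kg of ferromanganese, x2 = kg of steel scrap, x3 = kg of scrap grade A.
min 1.53x1 + 0.59x2 + 0.66x3 s.t.:
  10x1 + 3x2 + 3x3 ≥ 6   (silicon)
  69.3x1 + 2.6x2 + 1.9x3 ≥ 109.5   (carbon)
  1x2 + 1x3 ≥ 2   (chromium)
  x1, x2, x3 ≥ 0.
At the optimum only ferromanganese, steel scrap are positive (scrap grade A = 0). Binding constraints: carbon and chromium.
That vertex is x1 = 1.505, x2 = 2.
Total cost: 1.53·1.505 + 0.59·2 = 3.4827.

€3.48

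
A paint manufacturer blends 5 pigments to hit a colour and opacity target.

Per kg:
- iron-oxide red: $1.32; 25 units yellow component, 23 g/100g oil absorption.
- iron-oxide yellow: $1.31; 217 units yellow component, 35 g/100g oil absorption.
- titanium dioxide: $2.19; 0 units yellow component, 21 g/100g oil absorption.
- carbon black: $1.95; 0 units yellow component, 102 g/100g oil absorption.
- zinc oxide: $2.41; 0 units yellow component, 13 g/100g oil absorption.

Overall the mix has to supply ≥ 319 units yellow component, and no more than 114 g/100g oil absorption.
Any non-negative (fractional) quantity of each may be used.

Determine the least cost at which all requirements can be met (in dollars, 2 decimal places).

Let x1 = kg of iron-oxide red, x2 = kg of iron-oxide yellow, x3 = kg of titanium dioxide, x4 = kg of carbon black, x5 = kg of zinc oxide.
min 1.32x1 + 1.31x2 + 2.19x3 + 1.95x4 + 2.41x5 subject to:
  25x1 + 217x2 ≥ 319   (yellow component)
  23x1 + 35x2 + 21x3 + 102x4 + 13x5 ≤ 114   (oil absorption)
  x1, x2, x3, x4, x5 ≥ 0.
The optimal basis is {iron-oxide yellow}; iron-oxide red, titanium dioxide, carbon black, zinc oxide drop out. There the yellow component constraint is tight.
So iron-oxide yellow = 1.47 kg.
Hence cost = 1.31·1.47 = $1.9257.

$1.93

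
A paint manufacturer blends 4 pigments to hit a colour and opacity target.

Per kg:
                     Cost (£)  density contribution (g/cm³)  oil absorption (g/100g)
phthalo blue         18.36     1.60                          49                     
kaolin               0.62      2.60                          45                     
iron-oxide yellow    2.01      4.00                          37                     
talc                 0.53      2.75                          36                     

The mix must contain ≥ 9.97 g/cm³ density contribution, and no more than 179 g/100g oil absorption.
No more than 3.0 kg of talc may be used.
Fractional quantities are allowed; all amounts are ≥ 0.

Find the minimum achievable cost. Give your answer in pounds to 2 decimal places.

£2.00

Let x1 = kg of phthalo blue, x2 = kg of kaolin, x3 = kg of iron-oxide yellow, x4 = kg of talc.
Minimise 18.36x1 + 0.62x2 + 2.01x3 + 0.53x4 s.t.:
  1.6x1 + 2.6x2 + 4x3 + 2.75x4 ≥ 9.97   (density contribution)
  49x1 + 45x2 + 37x3 + 36x4 ≤ 179   (oil absorption)
  x4 ≤ 3
  x1, x2, x3, x4 ≥ 0.
The optimal basis is {kaolin, talc}; phthalo blue, iron-oxide yellow drop out. The density contribution and the talc cap requirements are met with equality.
Solving gives x2 = 0.6615, x4 = 3.
Cost = 0.62·0.6615 + 0.53·3 = 2.0001.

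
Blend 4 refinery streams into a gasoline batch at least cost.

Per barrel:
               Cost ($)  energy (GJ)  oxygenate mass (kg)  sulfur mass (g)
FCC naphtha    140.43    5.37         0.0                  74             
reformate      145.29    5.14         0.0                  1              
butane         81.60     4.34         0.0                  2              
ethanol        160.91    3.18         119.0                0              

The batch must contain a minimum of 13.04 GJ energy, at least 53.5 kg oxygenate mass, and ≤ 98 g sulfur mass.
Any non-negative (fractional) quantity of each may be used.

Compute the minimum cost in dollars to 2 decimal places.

$290.64

Treat it as an LP. Let x1 = barrels of FCC naphtha, x2 = barrels of reformate, x3 = barrels of butane, x4 = barrels of ethanol.
min 140.43x1 + 145.29x2 + 81.6x3 + 160.91x4 s.t.:
  5.37x1 + 5.14x2 + 4.34x3 + 3.18x4 ≥ 13.04   (energy)
  119x4 ≥ 53.5   (oxygenate mass)
  74x1 + 1x2 + 2x3 ≤ 98   (sulfur mass)
  x1, x2, x3, x4 ≥ 0.
At the optimum only butane, ethanol are positive (FCC naphtha, reformate = 0). Binding constraints: energy and oxygenate mass.
Optimal quantities: butane = 2.6752 barrels, ethanol = 0.44958 barrels.
Objective = 81.6·2.6752 + 160.91·0.44958 = 290.6382.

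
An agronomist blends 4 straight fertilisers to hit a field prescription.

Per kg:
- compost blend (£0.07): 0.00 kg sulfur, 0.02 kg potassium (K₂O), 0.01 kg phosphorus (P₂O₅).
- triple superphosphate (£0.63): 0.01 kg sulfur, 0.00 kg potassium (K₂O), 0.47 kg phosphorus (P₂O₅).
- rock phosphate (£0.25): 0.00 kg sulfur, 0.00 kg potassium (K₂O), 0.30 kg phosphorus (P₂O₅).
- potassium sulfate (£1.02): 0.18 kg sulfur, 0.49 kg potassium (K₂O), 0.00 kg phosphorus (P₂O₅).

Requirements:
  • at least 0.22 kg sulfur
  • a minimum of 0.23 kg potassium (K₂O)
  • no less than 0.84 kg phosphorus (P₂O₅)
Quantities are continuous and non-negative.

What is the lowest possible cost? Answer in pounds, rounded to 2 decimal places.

£1.95

Let x1 = kg of compost blend, x2 = kg of triple superphosphate, x3 = kg of rock phosphate, x4 = kg of potassium sulfate.
Minimize 0.07x1 + 0.63x2 + 0.25x3 + 1.02x4 subject to:
  0.01x2 + 0.18x4 ≥ 0.22   (sulfur)
  0.02x1 + 0.49x4 ≥ 0.23   (potassium (K₂O))
  0.01x1 + 0.47x2 + 0.3x3 ≥ 0.84   (phosphorus (P₂O₅))
  x1, x2, x3, x4 ≥ 0.
The minimum-cost mix takes nothing from compost blend, triple superphosphate — only rock phosphate, potassium sulfate. There the sulfur and phosphorus (P₂O₅) constraints are tight.
Optimal quantities: rock phosphate = 2.8 kg, potassium sulfate = 1.222 kg.
Objective = 0.25·2.8 + 1.02·1.222 = 1.9464.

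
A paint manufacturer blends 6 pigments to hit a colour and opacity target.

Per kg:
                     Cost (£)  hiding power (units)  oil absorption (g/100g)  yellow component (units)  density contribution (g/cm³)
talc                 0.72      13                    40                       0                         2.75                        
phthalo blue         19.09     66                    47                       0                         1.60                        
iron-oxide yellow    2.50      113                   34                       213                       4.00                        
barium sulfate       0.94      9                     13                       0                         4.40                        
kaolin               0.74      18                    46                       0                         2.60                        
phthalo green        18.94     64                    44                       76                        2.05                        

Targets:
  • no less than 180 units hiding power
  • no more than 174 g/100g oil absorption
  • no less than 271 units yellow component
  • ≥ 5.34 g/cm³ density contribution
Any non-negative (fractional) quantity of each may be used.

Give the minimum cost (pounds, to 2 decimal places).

£3.98

Let x1 = kg of talc, x2 = kg of phthalo blue, x3 = kg of iron-oxide yellow, x4 = kg of barium sulfate, x5 = kg of kaolin, x6 = kg of phthalo green.
Minimise 0.72x1 + 19.09x2 + 2.5x3 + 0.94x4 + 0.74x5 + 18.94x6 s.t.:
  13x1 + 66x2 + 113x3 + 9x4 + 18x5 + 64x6 ≥ 180   (hiding power)
  40x1 + 47x2 + 34x3 + 13x4 + 46x5 + 44x6 ≤ 174   (oil absorption)
  213x3 + 76x6 ≥ 271   (yellow component)
  2.75x1 + 1.6x2 + 4x3 + 4.4x4 + 2.6x5 + 2.05x6 ≥ 5.34   (density contribution)
  x1, x2, x3, x4, x5, x6 ≥ 0.
At the optimum only iron-oxide yellow is positive (talc, phthalo blue, barium sulfate, kaolin, phthalo green = 0). The hiding power requirement is met with equality.
So iron-oxide yellow = 1.593 kg.
Cost = 2.5·1.593 = 3.9825.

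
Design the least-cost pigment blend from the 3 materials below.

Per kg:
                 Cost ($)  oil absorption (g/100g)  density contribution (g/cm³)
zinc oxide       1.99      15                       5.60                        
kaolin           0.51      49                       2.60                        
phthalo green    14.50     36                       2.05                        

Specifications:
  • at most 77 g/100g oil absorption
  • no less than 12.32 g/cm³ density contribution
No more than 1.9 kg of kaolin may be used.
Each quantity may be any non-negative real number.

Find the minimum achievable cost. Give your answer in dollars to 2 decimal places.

Let x1 = kg of zinc oxide, x2 = kg of kaolin, x3 = kg of phthalo green.
min 1.99x1 + 0.51x2 + 14.5x3 with:
  15x1 + 49x2 + 36x3 ≤ 77   (oil absorption)
  5.6x1 + 2.6x2 + 2.05x3 ≥ 12.32   (density contribution)
  x2 ≤ 1.9
  x1, x2, x3 ≥ 0.
The minimum-cost mix takes nothing from phthalo green — only zinc oxide, kaolin. The oil absorption and density contribution requirements are met with equality.
That vertex is x1 = 1.714, x2 = 1.047.
Hence cost = 1.99·1.714 + 0.51·1.047 = $3.9448.

$3.94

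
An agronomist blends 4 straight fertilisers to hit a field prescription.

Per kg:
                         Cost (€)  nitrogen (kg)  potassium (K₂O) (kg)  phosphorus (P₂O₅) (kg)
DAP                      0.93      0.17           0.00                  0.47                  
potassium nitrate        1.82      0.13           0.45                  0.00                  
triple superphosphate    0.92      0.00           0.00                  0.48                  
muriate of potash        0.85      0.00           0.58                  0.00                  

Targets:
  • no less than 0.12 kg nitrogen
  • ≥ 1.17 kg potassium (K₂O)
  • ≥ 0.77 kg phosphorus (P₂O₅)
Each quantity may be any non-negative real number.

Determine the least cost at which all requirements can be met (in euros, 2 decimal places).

€3.21

Set it up as a linear program. Let x1 = kg of DAP, x2 = kg of potassium nitrate, x3 = kg of triple superphosphate, x4 = kg of muriate of potash.
min 0.93x1 + 1.82x2 + 0.92x3 + 0.85x4 with:
  0.17x1 + 0.13x2 ≥ 0.12   (nitrogen)
  0.45x2 + 0.58x4 ≥ 1.17   (potassium (K₂O))
  0.47x1 + 0.48x3 ≥ 0.77   (phosphorus (P₂O₅))
  x1, x2, x3, x4 ≥ 0.
At the optimum only DAP, triple superphosphate, muriate of potash are positive (potassium nitrate = 0). The nitrogen, potassium (K₂O), phosphorus (P₂O₅) requirements are met with equality.
Solving gives x1 = 0.7059, x3 = 0.913, x4 = 2.017.
Cost = 0.93·0.7059 + 0.92·0.913 + 0.85·2.017 = 3.2109.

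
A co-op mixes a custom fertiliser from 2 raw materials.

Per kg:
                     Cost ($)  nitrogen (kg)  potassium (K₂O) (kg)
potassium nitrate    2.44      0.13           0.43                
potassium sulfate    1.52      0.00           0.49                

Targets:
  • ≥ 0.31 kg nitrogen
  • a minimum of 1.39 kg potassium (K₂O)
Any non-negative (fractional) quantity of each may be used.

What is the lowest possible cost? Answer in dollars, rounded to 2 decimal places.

Let x1 = kg of potassium nitrate, x2 = kg of potassium sulfate.
min 2.44x1 + 1.52x2 subject to:
  0.13x1 ≥ 0.31   (nitrogen)
  0.43x1 + 0.49x2 ≥ 1.39   (potassium (K₂O))
  x1, x2 ≥ 0.
Both inputs are positive at the optimum. Binding constraints: nitrogen and potassium (K₂O).
That vertex is x1 = 2.385, x2 = 0.7441.
Total cost: 2.44·2.385 + 1.52·0.7441 = 6.9504.

$6.95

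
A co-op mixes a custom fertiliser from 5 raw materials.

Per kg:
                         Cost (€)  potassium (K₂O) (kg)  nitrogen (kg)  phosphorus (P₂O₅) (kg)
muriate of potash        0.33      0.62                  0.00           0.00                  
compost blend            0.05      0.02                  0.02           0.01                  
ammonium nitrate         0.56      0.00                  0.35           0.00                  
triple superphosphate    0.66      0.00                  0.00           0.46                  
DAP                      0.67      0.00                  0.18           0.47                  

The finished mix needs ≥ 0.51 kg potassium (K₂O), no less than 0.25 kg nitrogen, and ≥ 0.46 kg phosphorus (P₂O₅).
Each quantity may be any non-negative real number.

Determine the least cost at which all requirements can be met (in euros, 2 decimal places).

Treat it as an LP. Let x1 = kg of muriate of potash, x2 = kg of compost blend, x3 = kg of ammonium nitrate, x4 = kg of triple superphosphate, x5 = kg of DAP.
Minimize 0.33x1 + 0.05x2 + 0.56x3 + 0.66x4 + 0.67x5 s.t.:
  0.62x1 + 0.02x2 ≥ 0.51   (potassium (K₂O))
  0.02x2 + 0.35x3 + 0.18x5 ≥ 0.25   (nitrogen)
  0.01x2 + 0.46x4 + 0.47x5 ≥ 0.46   (phosphorus (P₂O₅))
  x1, x2, x3, x4, x5 ≥ 0.
The cheapest feasible vertex uses only muriate of potash, compost blend, DAP; ammonium nitrate, triple superphosphate are not used. Binding constraints: potassium (K₂O), nitrogen, phosphorus (P₂O₅).
So muriate of potash = 0.6753 kg, compost blend = 4.566 kg, DAP = 0.8816 kg.
Objective = 0.33·0.6753 + 0.05·4.566 + 0.67·0.8816 = 1.0418.

€1.04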